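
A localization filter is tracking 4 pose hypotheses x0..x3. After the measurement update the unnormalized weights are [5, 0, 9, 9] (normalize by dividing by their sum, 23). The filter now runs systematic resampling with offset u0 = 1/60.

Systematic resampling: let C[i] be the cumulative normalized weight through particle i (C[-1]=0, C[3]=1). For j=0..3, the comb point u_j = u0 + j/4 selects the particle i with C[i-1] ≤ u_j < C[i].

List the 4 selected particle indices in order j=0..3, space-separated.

0 2 2 3

C = [5/23, 5/23, 14/23, 1]
j=0: u_0=1/60 ∈ [0, 5/23) → index 0
j=1: u_1=4/15 ∈ [5/23, 14/23) → index 2
j=2: u_2=31/60 ∈ [5/23, 14/23) → index 2
j=3: u_3=23/30 ∈ [14/23, 1) → index 3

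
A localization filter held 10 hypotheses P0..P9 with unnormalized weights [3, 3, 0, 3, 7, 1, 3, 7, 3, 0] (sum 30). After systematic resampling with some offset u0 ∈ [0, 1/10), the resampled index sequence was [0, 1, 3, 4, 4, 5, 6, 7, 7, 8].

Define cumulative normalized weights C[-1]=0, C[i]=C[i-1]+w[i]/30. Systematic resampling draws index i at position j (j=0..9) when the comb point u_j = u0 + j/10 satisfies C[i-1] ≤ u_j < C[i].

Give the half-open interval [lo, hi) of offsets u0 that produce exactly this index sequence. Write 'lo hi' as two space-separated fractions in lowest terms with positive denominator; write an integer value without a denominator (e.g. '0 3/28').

1/30 1/15

C = [1/10, 1/5, 1/5, 3/10, 8/15, 17/30, 2/3, 9/10, 1, 1]
j=0 picked index 0: u0 ∈ [0, 1/10)
j=1 picked index 1: u0 ∈ [0, 1/10)
j=2 picked index 3: u0 ∈ [0, 1/10)
j=3 picked index 4: u0 ∈ [0, 7/30)
j=4 picked index 4: u0 ∈ [-1/10, 2/15)
j=5 picked index 5: u0 ∈ [1/30, 1/15)
j=6 picked index 6: u0 ∈ [-1/30, 1/15)
j=7 picked index 7: u0 ∈ [-1/30, 1/5)
j=8 picked index 7: u0 ∈ [-2/15, 1/10)
j=9 picked index 8: u0 ∈ [0, 1/10)
intersection: [1/30, 1/15)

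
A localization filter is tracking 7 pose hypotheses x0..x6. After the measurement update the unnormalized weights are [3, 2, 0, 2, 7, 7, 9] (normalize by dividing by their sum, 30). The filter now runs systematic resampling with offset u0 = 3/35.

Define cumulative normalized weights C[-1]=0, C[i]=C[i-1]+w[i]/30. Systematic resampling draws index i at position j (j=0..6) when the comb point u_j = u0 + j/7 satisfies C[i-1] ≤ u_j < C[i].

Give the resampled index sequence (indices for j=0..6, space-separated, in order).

0 3 4 5 5 6 6

C = [1/10, 1/6, 1/6, 7/30, 7/15, 7/10, 1]
j=0: u_0=3/35 ∈ [0, 1/10) → index 0
j=1: u_1=8/35 ∈ [1/6, 7/30) → index 3
j=2: u_2=13/35 ∈ [7/30, 7/15) → index 4
j=3: u_3=18/35 ∈ [7/15, 7/10) → index 5
j=4: u_4=23/35 ∈ [7/15, 7/10) → index 5
j=5: u_5=4/5 ∈ [7/10, 1) → index 6
j=6: u_6=33/35 ∈ [7/10, 1) → index 6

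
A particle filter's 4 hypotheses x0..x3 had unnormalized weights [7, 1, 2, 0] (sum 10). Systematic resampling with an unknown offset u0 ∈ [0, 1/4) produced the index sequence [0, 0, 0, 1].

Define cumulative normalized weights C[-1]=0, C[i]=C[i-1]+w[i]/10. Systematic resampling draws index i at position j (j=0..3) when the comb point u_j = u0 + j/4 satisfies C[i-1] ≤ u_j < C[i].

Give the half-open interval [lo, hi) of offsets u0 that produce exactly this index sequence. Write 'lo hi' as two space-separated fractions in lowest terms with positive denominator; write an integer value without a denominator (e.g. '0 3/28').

0 1/20

C = [7/10, 4/5, 1, 1]
j=0 picked index 0: u0 ∈ [0, 7/10)
j=1 picked index 0: u0 ∈ [-1/4, 9/20)
j=2 picked index 0: u0 ∈ [-1/2, 1/5)
j=3 picked index 1: u0 ∈ [-1/20, 1/20)
intersection: [0, 1/20)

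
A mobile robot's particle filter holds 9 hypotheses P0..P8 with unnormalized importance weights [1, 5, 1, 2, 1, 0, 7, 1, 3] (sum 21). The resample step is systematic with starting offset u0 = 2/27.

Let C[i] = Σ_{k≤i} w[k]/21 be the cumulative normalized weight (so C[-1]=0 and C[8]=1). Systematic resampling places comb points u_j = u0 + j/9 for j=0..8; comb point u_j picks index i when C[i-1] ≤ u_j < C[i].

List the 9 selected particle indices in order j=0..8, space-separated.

C = [1/21, 2/7, 1/3, 3/7, 10/21, 10/21, 17/21, 6/7, 1]
j=0: u_0=2/27 ∈ [1/21, 2/7) → index 1
j=1: u_1=5/27 ∈ [1/21, 2/7) → index 1
j=2: u_2=8/27 ∈ [2/7, 1/3) → index 2
j=3: u_3=11/27 ∈ [1/3, 3/7) → index 3
j=4: u_4=14/27 ∈ [10/21, 17/21) → index 6
j=5: u_5=17/27 ∈ [10/21, 17/21) → index 6
j=6: u_6=20/27 ∈ [10/21, 17/21) → index 6
j=7: u_7=23/27 ∈ [17/21, 6/7) → index 7
j=8: u_8=26/27 ∈ [6/7, 1) → index 8

1 1 2 3 6 6 6 7 8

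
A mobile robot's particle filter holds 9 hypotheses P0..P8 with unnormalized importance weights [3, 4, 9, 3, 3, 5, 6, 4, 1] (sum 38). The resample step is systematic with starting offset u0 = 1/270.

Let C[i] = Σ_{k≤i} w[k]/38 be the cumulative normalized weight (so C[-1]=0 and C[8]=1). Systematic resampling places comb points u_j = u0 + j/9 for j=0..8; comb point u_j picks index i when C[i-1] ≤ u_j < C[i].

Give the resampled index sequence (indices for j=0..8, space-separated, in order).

0 1 2 2 3 4 5 6 7

C = [3/38, 7/38, 8/19, 1/2, 11/19, 27/38, 33/38, 37/38, 1]
j=0: u_0=1/270 ∈ [0, 3/38) → index 0
j=1: u_1=31/270 ∈ [3/38, 7/38) → index 1
j=2: u_2=61/270 ∈ [7/38, 8/19) → index 2
j=3: u_3=91/270 ∈ [7/38, 8/19) → index 2
j=4: u_4=121/270 ∈ [8/19, 1/2) → index 3
j=5: u_5=151/270 ∈ [1/2, 11/19) → index 4
j=6: u_6=181/270 ∈ [11/19, 27/38) → index 5
j=7: u_7=211/270 ∈ [27/38, 33/38) → index 6
j=8: u_8=241/270 ∈ [33/38, 37/38) → index 7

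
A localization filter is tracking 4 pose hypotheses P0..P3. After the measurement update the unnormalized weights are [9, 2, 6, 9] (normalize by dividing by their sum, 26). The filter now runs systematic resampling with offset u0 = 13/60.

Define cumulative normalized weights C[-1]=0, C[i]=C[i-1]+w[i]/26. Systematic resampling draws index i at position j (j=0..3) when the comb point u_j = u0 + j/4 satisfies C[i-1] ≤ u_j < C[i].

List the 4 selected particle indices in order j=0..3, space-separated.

0 2 3 3

C = [9/26, 11/26, 17/26, 1]
j=0: u_0=13/60 ∈ [0, 9/26) → index 0
j=1: u_1=7/15 ∈ [11/26, 17/26) → index 2
j=2: u_2=43/60 ∈ [17/26, 1) → index 3
j=3: u_3=29/30 ∈ [17/26, 1) → index 3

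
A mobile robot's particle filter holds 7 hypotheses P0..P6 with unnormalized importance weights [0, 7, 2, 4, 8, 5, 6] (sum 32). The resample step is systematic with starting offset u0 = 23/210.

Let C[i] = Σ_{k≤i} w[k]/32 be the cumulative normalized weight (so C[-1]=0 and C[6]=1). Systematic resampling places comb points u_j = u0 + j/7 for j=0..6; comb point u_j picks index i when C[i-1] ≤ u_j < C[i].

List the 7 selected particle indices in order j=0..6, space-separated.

C = [0, 7/32, 9/32, 13/32, 21/32, 13/16, 1]
j=0: u_0=23/210 ∈ [0, 7/32) → index 1
j=1: u_1=53/210 ∈ [7/32, 9/32) → index 2
j=2: u_2=83/210 ∈ [9/32, 13/32) → index 3
j=3: u_3=113/210 ∈ [13/32, 21/32) → index 4
j=4: u_4=143/210 ∈ [21/32, 13/16) → index 5
j=5: u_5=173/210 ∈ [13/16, 1) → index 6
j=6: u_6=29/30 ∈ [13/16, 1) → index 6

1 2 3 4 5 6 6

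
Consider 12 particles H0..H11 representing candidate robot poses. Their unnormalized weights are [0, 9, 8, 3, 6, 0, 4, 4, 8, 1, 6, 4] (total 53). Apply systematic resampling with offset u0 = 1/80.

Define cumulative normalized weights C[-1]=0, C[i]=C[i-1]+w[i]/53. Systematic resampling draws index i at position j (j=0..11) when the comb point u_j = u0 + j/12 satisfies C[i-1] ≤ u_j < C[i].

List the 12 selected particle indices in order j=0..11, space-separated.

C = [0, 9/53, 17/53, 20/53, 26/53, 26/53, 30/53, 34/53, 42/53, 43/53, 49/53, 1]
j=0: u_0=1/80 ∈ [0, 9/53) → index 1
j=1: u_1=23/240 ∈ [0, 9/53) → index 1
j=2: u_2=43/240 ∈ [9/53, 17/53) → index 2
j=3: u_3=21/80 ∈ [9/53, 17/53) → index 2
j=4: u_4=83/240 ∈ [17/53, 20/53) → index 3
j=5: u_5=103/240 ∈ [20/53, 26/53) → index 4
j=6: u_6=41/80 ∈ [26/53, 30/53) → index 6
j=7: u_7=143/240 ∈ [30/53, 34/53) → index 7
j=8: u_8=163/240 ∈ [34/53, 42/53) → index 8
j=9: u_9=61/80 ∈ [34/53, 42/53) → index 8
j=10: u_10=203/240 ∈ [43/53, 49/53) → index 10
j=11: u_11=223/240 ∈ [49/53, 1) → index 11

1 1 2 2 3 4 6 7 8 8 10 11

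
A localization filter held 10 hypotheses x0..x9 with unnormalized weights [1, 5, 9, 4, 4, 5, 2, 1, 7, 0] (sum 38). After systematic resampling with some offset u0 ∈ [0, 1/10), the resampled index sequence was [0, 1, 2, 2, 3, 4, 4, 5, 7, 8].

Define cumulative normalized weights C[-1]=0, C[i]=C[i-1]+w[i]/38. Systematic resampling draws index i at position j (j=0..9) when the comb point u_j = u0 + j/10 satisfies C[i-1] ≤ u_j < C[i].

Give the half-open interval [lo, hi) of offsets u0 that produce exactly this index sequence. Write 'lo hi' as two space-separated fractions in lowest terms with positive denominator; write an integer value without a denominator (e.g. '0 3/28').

0 1/190

C = [1/38, 3/19, 15/38, 1/2, 23/38, 14/19, 15/19, 31/38, 1, 1]
j=0 picked index 0: u0 ∈ [0, 1/38)
j=1 picked index 1: u0 ∈ [-7/95, 11/190)
j=2 picked index 2: u0 ∈ [-4/95, 37/190)
j=3 picked index 2: u0 ∈ [-27/190, 9/95)
j=4 picked index 3: u0 ∈ [-1/190, 1/10)
j=5 picked index 4: u0 ∈ [0, 2/19)
j=6 picked index 4: u0 ∈ [-1/10, 1/190)
j=7 picked index 5: u0 ∈ [-9/95, 7/190)
j=8 picked index 7: u0 ∈ [-1/95, 3/190)
j=9 picked index 8: u0 ∈ [-8/95, 1/10)
intersection: [0, 1/190)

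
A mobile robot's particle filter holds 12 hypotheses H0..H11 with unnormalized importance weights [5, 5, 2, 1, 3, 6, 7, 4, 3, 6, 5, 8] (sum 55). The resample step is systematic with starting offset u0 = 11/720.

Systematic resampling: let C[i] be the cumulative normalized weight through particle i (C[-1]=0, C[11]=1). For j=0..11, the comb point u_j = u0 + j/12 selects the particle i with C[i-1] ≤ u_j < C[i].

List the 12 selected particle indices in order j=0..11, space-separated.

C = [1/11, 2/11, 12/55, 13/55, 16/55, 2/5, 29/55, 3/5, 36/55, 42/55, 47/55, 1]
j=0: u_0=11/720 ∈ [0, 1/11) → index 0
j=1: u_1=71/720 ∈ [1/11, 2/11) → index 1
j=2: u_2=131/720 ∈ [2/11, 12/55) → index 2
j=3: u_3=191/720 ∈ [13/55, 16/55) → index 4
j=4: u_4=251/720 ∈ [16/55, 2/5) → index 5
j=5: u_5=311/720 ∈ [2/5, 29/55) → index 6
j=6: u_6=371/720 ∈ [2/5, 29/55) → index 6
j=7: u_7=431/720 ∈ [29/55, 3/5) → index 7
j=8: u_8=491/720 ∈ [36/55, 42/55) → index 9
j=9: u_9=551/720 ∈ [42/55, 47/55) → index 10
j=10: u_10=611/720 ∈ [42/55, 47/55) → index 10
j=11: u_11=671/720 ∈ [47/55, 1) → index 11

0 1 2 4 5 6 6 7 9 10 10 11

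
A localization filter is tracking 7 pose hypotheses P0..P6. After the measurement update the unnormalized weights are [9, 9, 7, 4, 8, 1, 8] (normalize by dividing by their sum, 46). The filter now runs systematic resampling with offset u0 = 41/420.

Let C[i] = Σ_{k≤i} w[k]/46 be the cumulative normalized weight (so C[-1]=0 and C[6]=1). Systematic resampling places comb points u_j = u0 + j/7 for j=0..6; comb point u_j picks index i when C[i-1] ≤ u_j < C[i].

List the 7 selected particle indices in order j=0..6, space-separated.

C = [9/46, 9/23, 25/46, 29/46, 37/46, 19/23, 1]
j=0: u_0=41/420 ∈ [0, 9/46) → index 0
j=1: u_1=101/420 ∈ [9/46, 9/23) → index 1
j=2: u_2=23/60 ∈ [9/46, 9/23) → index 1
j=3: u_3=221/420 ∈ [9/23, 25/46) → index 2
j=4: u_4=281/420 ∈ [29/46, 37/46) → index 4
j=5: u_5=341/420 ∈ [37/46, 19/23) → index 5
j=6: u_6=401/420 ∈ [19/23, 1) → index 6

0 1 1 2 4 5 6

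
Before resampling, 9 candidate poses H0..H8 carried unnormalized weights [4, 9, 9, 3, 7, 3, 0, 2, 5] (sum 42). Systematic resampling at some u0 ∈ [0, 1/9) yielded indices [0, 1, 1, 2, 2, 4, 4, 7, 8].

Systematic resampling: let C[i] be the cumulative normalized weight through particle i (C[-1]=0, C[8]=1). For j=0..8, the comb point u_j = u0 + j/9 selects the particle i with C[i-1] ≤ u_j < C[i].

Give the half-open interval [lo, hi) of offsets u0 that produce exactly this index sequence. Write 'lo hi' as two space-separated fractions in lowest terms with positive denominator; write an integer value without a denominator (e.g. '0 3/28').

1/18 5/63

C = [2/21, 13/42, 11/21, 25/42, 16/21, 5/6, 5/6, 37/42, 1]
j=0 picked index 0: u0 ∈ [0, 2/21)
j=1 picked index 1: u0 ∈ [-1/63, 25/126)
j=2 picked index 1: u0 ∈ [-8/63, 11/126)
j=3 picked index 2: u0 ∈ [-1/42, 4/21)
j=4 picked index 2: u0 ∈ [-17/126, 5/63)
j=5 picked index 4: u0 ∈ [5/126, 13/63)
j=6 picked index 4: u0 ∈ [-1/14, 2/21)
j=7 picked index 7: u0 ∈ [1/18, 13/126)
j=8 picked index 8: u0 ∈ [-1/126, 1/9)
intersection: [1/18, 5/63)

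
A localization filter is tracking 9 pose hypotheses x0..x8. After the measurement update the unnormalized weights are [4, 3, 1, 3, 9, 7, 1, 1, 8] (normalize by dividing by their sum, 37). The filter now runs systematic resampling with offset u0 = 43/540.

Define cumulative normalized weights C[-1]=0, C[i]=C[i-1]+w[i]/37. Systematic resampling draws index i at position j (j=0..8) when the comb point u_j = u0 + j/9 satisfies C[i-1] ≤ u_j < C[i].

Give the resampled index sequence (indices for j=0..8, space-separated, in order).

0 2 4 4 4 5 6 8 8

C = [4/37, 7/37, 8/37, 11/37, 20/37, 27/37, 28/37, 29/37, 1]
j=0: u_0=43/540 ∈ [0, 4/37) → index 0
j=1: u_1=103/540 ∈ [7/37, 8/37) → index 2
j=2: u_2=163/540 ∈ [11/37, 20/37) → index 4
j=3: u_3=223/540 ∈ [11/37, 20/37) → index 4
j=4: u_4=283/540 ∈ [11/37, 20/37) → index 4
j=5: u_5=343/540 ∈ [20/37, 27/37) → index 5
j=6: u_6=403/540 ∈ [27/37, 28/37) → index 6
j=7: u_7=463/540 ∈ [29/37, 1) → index 8
j=8: u_8=523/540 ∈ [29/37, 1) → index 8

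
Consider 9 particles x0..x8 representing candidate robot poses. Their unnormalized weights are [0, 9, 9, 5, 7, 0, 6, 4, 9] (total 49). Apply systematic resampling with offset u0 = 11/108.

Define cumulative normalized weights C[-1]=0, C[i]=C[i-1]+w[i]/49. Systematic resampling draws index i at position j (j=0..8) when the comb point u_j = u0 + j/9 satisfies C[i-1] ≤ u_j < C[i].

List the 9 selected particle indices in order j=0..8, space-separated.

1 2 2 3 4 6 7 8 8

C = [0, 9/49, 18/49, 23/49, 30/49, 30/49, 36/49, 40/49, 1]
j=0: u_0=11/108 ∈ [0, 9/49) → index 1
j=1: u_1=23/108 ∈ [9/49, 18/49) → index 2
j=2: u_2=35/108 ∈ [9/49, 18/49) → index 2
j=3: u_3=47/108 ∈ [18/49, 23/49) → index 3
j=4: u_4=59/108 ∈ [23/49, 30/49) → index 4
j=5: u_5=71/108 ∈ [30/49, 36/49) → index 6
j=6: u_6=83/108 ∈ [36/49, 40/49) → index 7
j=7: u_7=95/108 ∈ [40/49, 1) → index 8
j=8: u_8=107/108 ∈ [40/49, 1) → index 8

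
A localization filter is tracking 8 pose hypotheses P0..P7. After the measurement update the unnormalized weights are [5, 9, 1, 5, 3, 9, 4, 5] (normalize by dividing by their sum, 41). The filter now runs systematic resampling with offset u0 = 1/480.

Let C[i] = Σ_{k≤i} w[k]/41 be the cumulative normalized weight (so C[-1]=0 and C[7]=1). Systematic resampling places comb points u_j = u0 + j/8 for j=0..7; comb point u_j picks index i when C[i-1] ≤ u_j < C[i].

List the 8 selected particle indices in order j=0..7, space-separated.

C = [5/41, 14/41, 15/41, 20/41, 23/41, 32/41, 36/41, 1]
j=0: u_0=1/480 ∈ [0, 5/41) → index 0
j=1: u_1=61/480 ∈ [5/41, 14/41) → index 1
j=2: u_2=121/480 ∈ [5/41, 14/41) → index 1
j=3: u_3=181/480 ∈ [15/41, 20/41) → index 3
j=4: u_4=241/480 ∈ [20/41, 23/41) → index 4
j=5: u_5=301/480 ∈ [23/41, 32/41) → index 5
j=6: u_6=361/480 ∈ [23/41, 32/41) → index 5
j=7: u_7=421/480 ∈ [32/41, 36/41) → index 6

0 1 1 3 4 5 5 6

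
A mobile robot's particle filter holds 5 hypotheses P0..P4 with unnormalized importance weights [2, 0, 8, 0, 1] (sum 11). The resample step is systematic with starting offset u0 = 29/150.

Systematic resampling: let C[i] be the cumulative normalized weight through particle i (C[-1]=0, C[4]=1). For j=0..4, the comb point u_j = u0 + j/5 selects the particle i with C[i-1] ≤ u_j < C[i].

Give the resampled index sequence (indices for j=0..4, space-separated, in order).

C = [2/11, 2/11, 10/11, 10/11, 1]
j=0: u_0=29/150 ∈ [2/11, 10/11) → index 2
j=1: u_1=59/150 ∈ [2/11, 10/11) → index 2
j=2: u_2=89/150 ∈ [2/11, 10/11) → index 2
j=3: u_3=119/150 ∈ [2/11, 10/11) → index 2
j=4: u_4=149/150 ∈ [10/11, 1) → index 4

2 2 2 2 4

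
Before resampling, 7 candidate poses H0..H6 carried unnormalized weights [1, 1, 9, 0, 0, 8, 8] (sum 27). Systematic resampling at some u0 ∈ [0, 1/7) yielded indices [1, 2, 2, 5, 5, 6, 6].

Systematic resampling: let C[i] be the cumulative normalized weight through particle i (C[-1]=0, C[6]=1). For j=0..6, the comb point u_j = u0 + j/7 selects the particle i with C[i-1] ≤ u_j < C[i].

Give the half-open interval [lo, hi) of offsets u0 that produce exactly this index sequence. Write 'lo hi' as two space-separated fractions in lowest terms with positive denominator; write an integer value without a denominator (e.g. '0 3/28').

1/27 2/27

C = [1/27, 2/27, 11/27, 11/27, 11/27, 19/27, 1]
j=0 picked index 1: u0 ∈ [1/27, 2/27)
j=1 picked index 2: u0 ∈ [-13/189, 50/189)
j=2 picked index 2: u0 ∈ [-40/189, 23/189)
j=3 picked index 5: u0 ∈ [-4/189, 52/189)
j=4 picked index 5: u0 ∈ [-31/189, 25/189)
j=5 picked index 6: u0 ∈ [-2/189, 2/7)
j=6 picked index 6: u0 ∈ [-29/189, 1/7)
intersection: [1/27, 2/27)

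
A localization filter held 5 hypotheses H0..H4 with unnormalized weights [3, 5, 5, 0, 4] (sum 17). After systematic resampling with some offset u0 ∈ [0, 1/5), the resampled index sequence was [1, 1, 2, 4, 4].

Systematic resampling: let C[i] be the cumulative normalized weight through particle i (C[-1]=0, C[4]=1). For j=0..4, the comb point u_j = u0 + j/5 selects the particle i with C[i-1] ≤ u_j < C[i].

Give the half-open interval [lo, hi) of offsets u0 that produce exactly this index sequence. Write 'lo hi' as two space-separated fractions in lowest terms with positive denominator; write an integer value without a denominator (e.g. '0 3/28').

3/17 1/5

C = [3/17, 8/17, 13/17, 13/17, 1]
j=0 picked index 1: u0 ∈ [3/17, 8/17)
j=1 picked index 1: u0 ∈ [-2/85, 23/85)
j=2 picked index 2: u0 ∈ [6/85, 31/85)
j=3 picked index 4: u0 ∈ [14/85, 2/5)
j=4 picked index 4: u0 ∈ [-3/85, 1/5)
intersection: [3/17, 1/5)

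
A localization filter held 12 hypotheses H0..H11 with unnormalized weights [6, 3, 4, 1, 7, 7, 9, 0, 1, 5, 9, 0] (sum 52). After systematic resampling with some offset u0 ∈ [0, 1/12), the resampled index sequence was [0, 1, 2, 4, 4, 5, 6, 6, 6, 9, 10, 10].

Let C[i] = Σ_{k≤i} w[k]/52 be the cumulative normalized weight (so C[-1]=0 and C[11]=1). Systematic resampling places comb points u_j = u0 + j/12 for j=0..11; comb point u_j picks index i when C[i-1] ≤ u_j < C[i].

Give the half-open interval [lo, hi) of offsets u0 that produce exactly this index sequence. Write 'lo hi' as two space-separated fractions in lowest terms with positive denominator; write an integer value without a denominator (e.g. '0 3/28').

1/26 7/156

C = [3/26, 9/52, 1/4, 7/26, 21/52, 7/13, 37/52, 37/52, 19/26, 43/52, 1, 1]
j=0 picked index 0: u0 ∈ [0, 3/26)
j=1 picked index 1: u0 ∈ [5/156, 7/78)
j=2 picked index 2: u0 ∈ [1/156, 1/12)
j=3 picked index 4: u0 ∈ [1/52, 2/13)
j=4 picked index 4: u0 ∈ [-5/78, 11/156)
j=5 picked index 5: u0 ∈ [-1/78, 19/156)
j=6 picked index 6: u0 ∈ [1/26, 11/52)
j=7 picked index 6: u0 ∈ [-7/156, 5/39)
j=8 picked index 6: u0 ∈ [-5/39, 7/156)
j=9 picked index 9: u0 ∈ [-1/52, 1/13)
j=10 picked index 10: u0 ∈ [-1/156, 1/6)
j=11 picked index 10: u0 ∈ [-7/78, 1/12)
intersection: [1/26, 7/156)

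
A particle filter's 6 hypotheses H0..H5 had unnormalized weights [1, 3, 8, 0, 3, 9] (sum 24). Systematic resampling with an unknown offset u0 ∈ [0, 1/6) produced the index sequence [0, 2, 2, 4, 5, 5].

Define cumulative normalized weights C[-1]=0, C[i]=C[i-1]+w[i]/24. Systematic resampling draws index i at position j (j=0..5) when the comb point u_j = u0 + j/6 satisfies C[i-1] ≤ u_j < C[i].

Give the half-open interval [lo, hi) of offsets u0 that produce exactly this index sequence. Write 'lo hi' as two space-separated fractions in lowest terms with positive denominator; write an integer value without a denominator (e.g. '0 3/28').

0 1/24

C = [1/24, 1/6, 1/2, 1/2, 5/8, 1]
j=0 picked index 0: u0 ∈ [0, 1/24)
j=1 picked index 2: u0 ∈ [0, 1/3)
j=2 picked index 2: u0 ∈ [-1/6, 1/6)
j=3 picked index 4: u0 ∈ [0, 1/8)
j=4 picked index 5: u0 ∈ [-1/24, 1/3)
j=5 picked index 5: u0 ∈ [-5/24, 1/6)
intersection: [0, 1/24)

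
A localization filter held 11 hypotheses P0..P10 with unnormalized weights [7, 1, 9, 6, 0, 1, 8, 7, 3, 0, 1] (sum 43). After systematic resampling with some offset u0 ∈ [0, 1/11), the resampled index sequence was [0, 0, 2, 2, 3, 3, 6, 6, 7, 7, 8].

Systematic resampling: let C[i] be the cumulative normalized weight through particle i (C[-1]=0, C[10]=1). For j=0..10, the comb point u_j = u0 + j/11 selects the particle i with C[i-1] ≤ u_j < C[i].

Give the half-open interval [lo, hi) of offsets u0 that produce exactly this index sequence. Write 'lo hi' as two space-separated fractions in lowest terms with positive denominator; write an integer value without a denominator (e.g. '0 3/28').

C = [7/43, 8/43, 17/43, 23/43, 23/43, 24/43, 32/43, 39/43, 42/43, 42/43, 1]
j=0 picked index 0: u0 ∈ [0, 7/43)
j=1 picked index 0: u0 ∈ [-1/11, 34/473)
j=2 picked index 2: u0 ∈ [2/473, 101/473)
j=3 picked index 2: u0 ∈ [-41/473, 58/473)
j=4 picked index 3: u0 ∈ [15/473, 81/473)
j=5 picked index 3: u0 ∈ [-28/473, 38/473)
j=6 picked index 6: u0 ∈ [6/473, 94/473)
j=7 picked index 6: u0 ∈ [-37/473, 51/473)
j=8 picked index 7: u0 ∈ [8/473, 85/473)
j=9 picked index 7: u0 ∈ [-35/473, 42/473)
j=10 picked index 8: u0 ∈ [-1/473, 32/473)
intersection: [15/473, 32/473)

15/473 32/473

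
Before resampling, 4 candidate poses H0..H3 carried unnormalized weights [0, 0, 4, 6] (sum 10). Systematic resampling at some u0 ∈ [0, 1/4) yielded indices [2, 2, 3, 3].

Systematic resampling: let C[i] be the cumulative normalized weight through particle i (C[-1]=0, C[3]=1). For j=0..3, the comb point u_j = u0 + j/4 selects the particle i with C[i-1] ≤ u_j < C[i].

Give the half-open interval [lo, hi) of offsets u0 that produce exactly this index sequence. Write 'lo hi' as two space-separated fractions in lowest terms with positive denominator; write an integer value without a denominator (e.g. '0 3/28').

0 3/20

C = [0, 0, 2/5, 1]
j=0 picked index 2: u0 ∈ [0, 2/5)
j=1 picked index 2: u0 ∈ [-1/4, 3/20)
j=2 picked index 3: u0 ∈ [-1/10, 1/2)
j=3 picked index 3: u0 ∈ [-7/20, 1/4)
intersection: [0, 3/20)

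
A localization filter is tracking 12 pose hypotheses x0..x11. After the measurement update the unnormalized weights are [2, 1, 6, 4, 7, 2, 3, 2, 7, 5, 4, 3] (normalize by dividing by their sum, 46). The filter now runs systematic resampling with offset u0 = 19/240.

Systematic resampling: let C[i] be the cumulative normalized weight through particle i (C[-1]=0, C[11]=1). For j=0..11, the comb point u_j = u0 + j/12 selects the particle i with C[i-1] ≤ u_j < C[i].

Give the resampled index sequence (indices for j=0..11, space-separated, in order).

C = [1/23, 3/46, 9/46, 13/46, 10/23, 11/23, 25/46, 27/46, 17/23, 39/46, 43/46, 1]
j=0: u_0=19/240 ∈ [3/46, 9/46) → index 2
j=1: u_1=13/80 ∈ [3/46, 9/46) → index 2
j=2: u_2=59/240 ∈ [9/46, 13/46) → index 3
j=3: u_3=79/240 ∈ [13/46, 10/23) → index 4
j=4: u_4=33/80 ∈ [13/46, 10/23) → index 4
j=5: u_5=119/240 ∈ [11/23, 25/46) → index 6
j=6: u_6=139/240 ∈ [25/46, 27/46) → index 7
j=7: u_7=53/80 ∈ [27/46, 17/23) → index 8
j=8: u_8=179/240 ∈ [17/23, 39/46) → index 9
j=9: u_9=199/240 ∈ [17/23, 39/46) → index 9
j=10: u_10=73/80 ∈ [39/46, 43/46) → index 10
j=11: u_11=239/240 ∈ [43/46, 1) → index 11

2 2 3 4 4 6 7 8 9 9 10 11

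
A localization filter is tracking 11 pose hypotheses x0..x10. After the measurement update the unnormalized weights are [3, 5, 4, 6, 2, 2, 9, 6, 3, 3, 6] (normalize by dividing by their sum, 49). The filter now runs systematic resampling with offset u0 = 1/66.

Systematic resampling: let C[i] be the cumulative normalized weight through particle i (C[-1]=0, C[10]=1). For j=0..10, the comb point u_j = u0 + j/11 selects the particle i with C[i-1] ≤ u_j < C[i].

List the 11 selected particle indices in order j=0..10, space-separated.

0 1 2 3 4 6 6 7 7 9 10

C = [3/49, 8/49, 12/49, 18/49, 20/49, 22/49, 31/49, 37/49, 40/49, 43/49, 1]
j=0: u_0=1/66 ∈ [0, 3/49) → index 0
j=1: u_1=7/66 ∈ [3/49, 8/49) → index 1
j=2: u_2=13/66 ∈ [8/49, 12/49) → index 2
j=3: u_3=19/66 ∈ [12/49, 18/49) → index 3
j=4: u_4=25/66 ∈ [18/49, 20/49) → index 4
j=5: u_5=31/66 ∈ [22/49, 31/49) → index 6
j=6: u_6=37/66 ∈ [22/49, 31/49) → index 6
j=7: u_7=43/66 ∈ [31/49, 37/49) → index 7
j=8: u_8=49/66 ∈ [31/49, 37/49) → index 7
j=9: u_9=5/6 ∈ [40/49, 43/49) → index 9
j=10: u_10=61/66 ∈ [43/49, 1) → index 10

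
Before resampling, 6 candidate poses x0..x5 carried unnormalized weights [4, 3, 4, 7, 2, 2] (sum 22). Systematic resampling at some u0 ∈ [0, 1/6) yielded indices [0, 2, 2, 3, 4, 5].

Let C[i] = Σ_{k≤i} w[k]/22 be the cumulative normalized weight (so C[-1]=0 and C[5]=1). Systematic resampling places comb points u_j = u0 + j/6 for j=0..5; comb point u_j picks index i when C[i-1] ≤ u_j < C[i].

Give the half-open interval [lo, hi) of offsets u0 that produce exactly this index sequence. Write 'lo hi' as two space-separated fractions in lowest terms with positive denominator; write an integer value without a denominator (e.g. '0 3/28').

C = [2/11, 7/22, 1/2, 9/11, 10/11, 1]
j=0 picked index 0: u0 ∈ [0, 2/11)
j=1 picked index 2: u0 ∈ [5/33, 1/3)
j=2 picked index 2: u0 ∈ [-1/66, 1/6)
j=3 picked index 3: u0 ∈ [0, 7/22)
j=4 picked index 4: u0 ∈ [5/33, 8/33)
j=5 picked index 5: u0 ∈ [5/66, 1/6)
intersection: [5/33, 1/6)

5/33 1/6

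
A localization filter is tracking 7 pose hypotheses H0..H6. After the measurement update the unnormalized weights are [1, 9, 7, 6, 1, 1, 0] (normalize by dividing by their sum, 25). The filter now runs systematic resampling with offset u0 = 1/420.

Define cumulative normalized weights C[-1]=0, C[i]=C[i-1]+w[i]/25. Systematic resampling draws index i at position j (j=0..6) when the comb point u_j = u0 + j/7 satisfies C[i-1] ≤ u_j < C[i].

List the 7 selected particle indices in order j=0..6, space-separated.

0 1 1 2 2 3 3

C = [1/25, 2/5, 17/25, 23/25, 24/25, 1, 1]
j=0: u_0=1/420 ∈ [0, 1/25) → index 0
j=1: u_1=61/420 ∈ [1/25, 2/5) → index 1
j=2: u_2=121/420 ∈ [1/25, 2/5) → index 1
j=3: u_3=181/420 ∈ [2/5, 17/25) → index 2
j=4: u_4=241/420 ∈ [2/5, 17/25) → index 2
j=5: u_5=43/60 ∈ [17/25, 23/25) → index 3
j=6: u_6=361/420 ∈ [17/25, 23/25) → index 3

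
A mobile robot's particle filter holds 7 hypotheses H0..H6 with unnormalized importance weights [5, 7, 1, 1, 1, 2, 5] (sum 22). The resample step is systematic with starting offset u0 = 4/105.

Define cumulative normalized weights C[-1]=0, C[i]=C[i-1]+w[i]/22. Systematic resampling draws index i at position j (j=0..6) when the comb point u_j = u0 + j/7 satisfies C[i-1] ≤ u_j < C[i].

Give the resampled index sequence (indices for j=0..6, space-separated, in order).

0 0 1 1 3 5 6

C = [5/22, 6/11, 13/22, 7/11, 15/22, 17/22, 1]
j=0: u_0=4/105 ∈ [0, 5/22) → index 0
j=1: u_1=19/105 ∈ [0, 5/22) → index 0
j=2: u_2=34/105 ∈ [5/22, 6/11) → index 1
j=3: u_3=7/15 ∈ [5/22, 6/11) → index 1
j=4: u_4=64/105 ∈ [13/22, 7/11) → index 3
j=5: u_5=79/105 ∈ [15/22, 17/22) → index 5
j=6: u_6=94/105 ∈ [17/22, 1) → index 6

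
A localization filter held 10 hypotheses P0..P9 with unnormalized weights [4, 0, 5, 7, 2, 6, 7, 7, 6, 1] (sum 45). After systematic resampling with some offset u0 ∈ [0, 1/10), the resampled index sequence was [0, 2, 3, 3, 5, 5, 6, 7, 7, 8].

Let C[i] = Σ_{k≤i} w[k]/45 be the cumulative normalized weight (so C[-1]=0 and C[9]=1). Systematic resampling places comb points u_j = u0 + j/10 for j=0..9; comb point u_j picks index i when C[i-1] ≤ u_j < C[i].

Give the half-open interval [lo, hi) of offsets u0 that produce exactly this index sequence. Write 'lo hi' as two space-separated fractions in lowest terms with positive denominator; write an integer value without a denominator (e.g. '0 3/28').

0 1/30

C = [4/45, 4/45, 1/5, 16/45, 2/5, 8/15, 31/45, 38/45, 44/45, 1]
j=0 picked index 0: u0 ∈ [0, 4/45)
j=1 picked index 2: u0 ∈ [-1/90, 1/10)
j=2 picked index 3: u0 ∈ [0, 7/45)
j=3 picked index 3: u0 ∈ [-1/10, 1/18)
j=4 picked index 5: u0 ∈ [0, 2/15)
j=5 picked index 5: u0 ∈ [-1/10, 1/30)
j=6 picked index 6: u0 ∈ [-1/15, 4/45)
j=7 picked index 7: u0 ∈ [-1/90, 13/90)
j=8 picked index 7: u0 ∈ [-1/9, 2/45)
j=9 picked index 8: u0 ∈ [-1/18, 7/90)
intersection: [0, 1/30)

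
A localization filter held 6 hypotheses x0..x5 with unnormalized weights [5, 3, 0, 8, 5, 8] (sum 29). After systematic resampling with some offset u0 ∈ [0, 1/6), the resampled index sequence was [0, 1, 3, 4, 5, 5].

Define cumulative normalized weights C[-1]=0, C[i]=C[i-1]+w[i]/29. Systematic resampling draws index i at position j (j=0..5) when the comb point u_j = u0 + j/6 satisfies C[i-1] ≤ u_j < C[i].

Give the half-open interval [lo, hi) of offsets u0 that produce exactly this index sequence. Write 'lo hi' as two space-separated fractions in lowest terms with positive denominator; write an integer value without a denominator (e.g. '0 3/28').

C = [5/29, 8/29, 8/29, 16/29, 21/29, 1]
j=0 picked index 0: u0 ∈ [0, 5/29)
j=1 picked index 1: u0 ∈ [1/174, 19/174)
j=2 picked index 3: u0 ∈ [-5/87, 19/87)
j=3 picked index 4: u0 ∈ [3/58, 13/58)
j=4 picked index 5: u0 ∈ [5/87, 1/3)
j=5 picked index 5: u0 ∈ [-19/174, 1/6)
intersection: [5/87, 19/174)

5/87 19/174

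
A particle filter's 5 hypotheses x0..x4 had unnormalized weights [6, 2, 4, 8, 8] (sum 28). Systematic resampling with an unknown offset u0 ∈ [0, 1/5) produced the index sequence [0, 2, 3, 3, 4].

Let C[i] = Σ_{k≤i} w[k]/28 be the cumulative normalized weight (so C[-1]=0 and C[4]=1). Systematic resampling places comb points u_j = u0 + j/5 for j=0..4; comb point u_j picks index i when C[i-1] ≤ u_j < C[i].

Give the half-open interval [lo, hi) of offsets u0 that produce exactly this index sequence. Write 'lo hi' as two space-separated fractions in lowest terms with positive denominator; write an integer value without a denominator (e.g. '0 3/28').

3/35 4/35

C = [3/14, 2/7, 3/7, 5/7, 1]
j=0 picked index 0: u0 ∈ [0, 3/14)
j=1 picked index 2: u0 ∈ [3/35, 8/35)
j=2 picked index 3: u0 ∈ [1/35, 11/35)
j=3 picked index 3: u0 ∈ [-6/35, 4/35)
j=4 picked index 4: u0 ∈ [-3/35, 1/5)
intersection: [3/35, 4/35)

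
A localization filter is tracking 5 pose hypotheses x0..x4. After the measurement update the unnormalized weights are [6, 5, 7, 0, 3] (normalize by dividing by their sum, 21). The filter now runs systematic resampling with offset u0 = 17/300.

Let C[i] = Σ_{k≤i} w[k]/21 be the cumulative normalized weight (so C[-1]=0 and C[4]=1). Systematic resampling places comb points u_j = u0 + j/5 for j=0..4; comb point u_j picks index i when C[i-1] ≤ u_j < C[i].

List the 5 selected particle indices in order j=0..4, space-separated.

C = [2/7, 11/21, 6/7, 6/7, 1]
j=0: u_0=17/300 ∈ [0, 2/7) → index 0
j=1: u_1=77/300 ∈ [0, 2/7) → index 0
j=2: u_2=137/300 ∈ [2/7, 11/21) → index 1
j=3: u_3=197/300 ∈ [11/21, 6/7) → index 2
j=4: u_4=257/300 ∈ [11/21, 6/7) → index 2

0 0 1 2 2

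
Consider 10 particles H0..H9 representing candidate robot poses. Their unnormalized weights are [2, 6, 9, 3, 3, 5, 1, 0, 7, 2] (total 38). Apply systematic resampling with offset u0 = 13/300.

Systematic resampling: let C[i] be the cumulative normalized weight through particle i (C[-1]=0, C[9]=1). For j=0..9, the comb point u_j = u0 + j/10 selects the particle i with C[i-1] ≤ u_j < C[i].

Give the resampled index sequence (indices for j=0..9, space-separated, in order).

C = [1/19, 4/19, 17/38, 10/19, 23/38, 14/19, 29/38, 29/38, 18/19, 1]
j=0: u_0=13/300 ∈ [0, 1/19) → index 0
j=1: u_1=43/300 ∈ [1/19, 4/19) → index 1
j=2: u_2=73/300 ∈ [4/19, 17/38) → index 2
j=3: u_3=103/300 ∈ [4/19, 17/38) → index 2
j=4: u_4=133/300 ∈ [4/19, 17/38) → index 2
j=5: u_5=163/300 ∈ [10/19, 23/38) → index 4
j=6: u_6=193/300 ∈ [23/38, 14/19) → index 5
j=7: u_7=223/300 ∈ [14/19, 29/38) → index 6
j=8: u_8=253/300 ∈ [29/38, 18/19) → index 8
j=9: u_9=283/300 ∈ [29/38, 18/19) → index 8

0 1 2 2 2 4 5 6 8 8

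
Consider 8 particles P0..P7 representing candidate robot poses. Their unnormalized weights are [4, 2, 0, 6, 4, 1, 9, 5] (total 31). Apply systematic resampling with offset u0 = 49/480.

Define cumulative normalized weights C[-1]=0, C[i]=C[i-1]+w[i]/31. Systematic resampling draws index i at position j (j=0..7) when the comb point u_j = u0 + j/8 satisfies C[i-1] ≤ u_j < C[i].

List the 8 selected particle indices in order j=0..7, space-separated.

C = [4/31, 6/31, 6/31, 12/31, 16/31, 17/31, 26/31, 1]
j=0: u_0=49/480 ∈ [0, 4/31) → index 0
j=1: u_1=109/480 ∈ [6/31, 12/31) → index 3
j=2: u_2=169/480 ∈ [6/31, 12/31) → index 3
j=3: u_3=229/480 ∈ [12/31, 16/31) → index 4
j=4: u_4=289/480 ∈ [17/31, 26/31) → index 6
j=5: u_5=349/480 ∈ [17/31, 26/31) → index 6
j=6: u_6=409/480 ∈ [26/31, 1) → index 7
j=7: u_7=469/480 ∈ [26/31, 1) → index 7

0 3 3 4 6 6 7 7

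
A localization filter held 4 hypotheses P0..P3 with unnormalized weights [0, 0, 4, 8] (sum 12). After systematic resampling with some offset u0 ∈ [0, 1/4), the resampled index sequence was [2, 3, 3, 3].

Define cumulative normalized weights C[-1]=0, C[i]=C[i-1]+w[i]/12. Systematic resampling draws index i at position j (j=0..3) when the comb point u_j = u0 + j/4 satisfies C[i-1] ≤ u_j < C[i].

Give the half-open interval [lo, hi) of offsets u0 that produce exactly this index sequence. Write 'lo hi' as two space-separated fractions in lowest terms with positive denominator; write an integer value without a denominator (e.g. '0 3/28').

1/12 1/4

C = [0, 0, 1/3, 1]
j=0 picked index 2: u0 ∈ [0, 1/3)
j=1 picked index 3: u0 ∈ [1/12, 3/4)
j=2 picked index 3: u0 ∈ [-1/6, 1/2)
j=3 picked index 3: u0 ∈ [-5/12, 1/4)
intersection: [1/12, 1/4)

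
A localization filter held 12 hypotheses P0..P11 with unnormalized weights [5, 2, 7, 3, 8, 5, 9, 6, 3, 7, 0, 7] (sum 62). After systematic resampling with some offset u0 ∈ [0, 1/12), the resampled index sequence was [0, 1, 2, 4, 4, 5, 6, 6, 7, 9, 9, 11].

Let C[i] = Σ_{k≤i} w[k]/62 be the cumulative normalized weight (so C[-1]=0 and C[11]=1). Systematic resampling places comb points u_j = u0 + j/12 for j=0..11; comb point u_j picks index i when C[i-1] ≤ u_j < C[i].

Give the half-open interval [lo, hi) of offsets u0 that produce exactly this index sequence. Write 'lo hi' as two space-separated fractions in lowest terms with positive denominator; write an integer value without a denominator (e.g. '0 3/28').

C = [5/62, 7/62, 7/31, 17/62, 25/62, 15/31, 39/62, 45/62, 24/31, 55/62, 55/62, 1]
j=0 picked index 0: u0 ∈ [0, 5/62)
j=1 picked index 1: u0 ∈ [-1/372, 11/372)
j=2 picked index 2: u0 ∈ [-5/93, 11/186)
j=3 picked index 4: u0 ∈ [3/124, 19/124)
j=4 picked index 4: u0 ∈ [-11/186, 13/186)
j=5 picked index 5: u0 ∈ [-5/372, 25/372)
j=6 picked index 6: u0 ∈ [-1/62, 4/31)
j=7 picked index 6: u0 ∈ [-37/372, 17/372)
j=8 picked index 7: u0 ∈ [-7/186, 11/186)
j=9 picked index 9: u0 ∈ [3/124, 17/124)
j=10 picked index 9: u0 ∈ [-11/186, 5/93)
j=11 picked index 11: u0 ∈ [-11/372, 1/12)
intersection: [3/124, 11/372)

3/124 11/372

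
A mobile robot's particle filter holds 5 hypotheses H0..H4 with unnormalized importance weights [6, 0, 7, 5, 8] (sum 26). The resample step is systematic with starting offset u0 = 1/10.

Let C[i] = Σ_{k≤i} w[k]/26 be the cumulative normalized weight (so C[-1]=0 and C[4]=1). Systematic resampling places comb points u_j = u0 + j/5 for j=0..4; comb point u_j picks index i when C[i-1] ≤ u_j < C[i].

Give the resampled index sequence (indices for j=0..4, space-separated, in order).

C = [3/13, 3/13, 1/2, 9/13, 1]
j=0: u_0=1/10 ∈ [0, 3/13) → index 0
j=1: u_1=3/10 ∈ [3/13, 1/2) → index 2
j=2: u_2=1/2 ∈ [1/2, 9/13) → index 3
j=3: u_3=7/10 ∈ [9/13, 1) → index 4
j=4: u_4=9/10 ∈ [9/13, 1) → index 4

0 2 3 4 4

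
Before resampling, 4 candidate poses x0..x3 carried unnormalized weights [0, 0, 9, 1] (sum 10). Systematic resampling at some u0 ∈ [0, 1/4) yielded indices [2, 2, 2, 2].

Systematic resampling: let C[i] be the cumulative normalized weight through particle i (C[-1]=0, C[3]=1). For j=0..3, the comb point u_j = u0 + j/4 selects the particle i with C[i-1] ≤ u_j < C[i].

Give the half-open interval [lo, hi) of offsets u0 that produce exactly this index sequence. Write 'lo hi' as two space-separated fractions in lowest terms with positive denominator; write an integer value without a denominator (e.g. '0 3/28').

C = [0, 0, 9/10, 1]
j=0 picked index 2: u0 ∈ [0, 9/10)
j=1 picked index 2: u0 ∈ [-1/4, 13/20)
j=2 picked index 2: u0 ∈ [-1/2, 2/5)
j=3 picked index 2: u0 ∈ [-3/4, 3/20)
intersection: [0, 3/20)

0 3/20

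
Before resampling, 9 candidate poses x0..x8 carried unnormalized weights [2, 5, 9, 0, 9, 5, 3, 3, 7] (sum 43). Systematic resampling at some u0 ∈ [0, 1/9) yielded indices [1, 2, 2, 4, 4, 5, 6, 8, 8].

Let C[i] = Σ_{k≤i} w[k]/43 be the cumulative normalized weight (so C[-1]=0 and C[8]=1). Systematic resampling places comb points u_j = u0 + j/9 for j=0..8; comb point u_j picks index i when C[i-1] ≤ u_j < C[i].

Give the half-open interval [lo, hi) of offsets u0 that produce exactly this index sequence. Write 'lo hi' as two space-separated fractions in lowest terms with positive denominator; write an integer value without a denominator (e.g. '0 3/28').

23/387 13/129

C = [2/43, 7/43, 16/43, 16/43, 25/43, 30/43, 33/43, 36/43, 1]
j=0 picked index 1: u0 ∈ [2/43, 7/43)
j=1 picked index 2: u0 ∈ [20/387, 101/387)
j=2 picked index 2: u0 ∈ [-23/387, 58/387)
j=3 picked index 4: u0 ∈ [5/129, 32/129)
j=4 picked index 4: u0 ∈ [-28/387, 53/387)
j=5 picked index 5: u0 ∈ [10/387, 55/387)
j=6 picked index 6: u0 ∈ [4/129, 13/129)
j=7 picked index 8: u0 ∈ [23/387, 2/9)
j=8 picked index 8: u0 ∈ [-20/387, 1/9)
intersection: [23/387, 13/129)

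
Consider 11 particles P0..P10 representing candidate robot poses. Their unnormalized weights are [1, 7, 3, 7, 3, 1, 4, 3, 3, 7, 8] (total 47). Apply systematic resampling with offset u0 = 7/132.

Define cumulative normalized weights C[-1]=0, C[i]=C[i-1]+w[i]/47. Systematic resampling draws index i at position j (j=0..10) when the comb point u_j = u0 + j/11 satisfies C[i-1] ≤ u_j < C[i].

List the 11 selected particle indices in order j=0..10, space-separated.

1 1 3 3 4 6 7 9 9 10 10

C = [1/47, 8/47, 11/47, 18/47, 21/47, 22/47, 26/47, 29/47, 32/47, 39/47, 1]
j=0: u_0=7/132 ∈ [1/47, 8/47) → index 1
j=1: u_1=19/132 ∈ [1/47, 8/47) → index 1
j=2: u_2=31/132 ∈ [11/47, 18/47) → index 3
j=3: u_3=43/132 ∈ [11/47, 18/47) → index 3
j=4: u_4=5/12 ∈ [18/47, 21/47) → index 4
j=5: u_5=67/132 ∈ [22/47, 26/47) → index 6
j=6: u_6=79/132 ∈ [26/47, 29/47) → index 7
j=7: u_7=91/132 ∈ [32/47, 39/47) → index 9
j=8: u_8=103/132 ∈ [32/47, 39/47) → index 9
j=9: u_9=115/132 ∈ [39/47, 1) → index 10
j=10: u_10=127/132 ∈ [39/47, 1) → index 10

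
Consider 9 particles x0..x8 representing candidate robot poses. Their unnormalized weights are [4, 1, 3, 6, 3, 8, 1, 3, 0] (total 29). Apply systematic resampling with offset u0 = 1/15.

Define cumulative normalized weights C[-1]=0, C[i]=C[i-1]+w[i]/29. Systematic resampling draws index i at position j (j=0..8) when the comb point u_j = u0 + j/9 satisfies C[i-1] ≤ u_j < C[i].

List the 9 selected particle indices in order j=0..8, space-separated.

0 2 3 3 4 5 5 5 7

C = [4/29, 5/29, 8/29, 14/29, 17/29, 25/29, 26/29, 1, 1]
j=0: u_0=1/15 ∈ [0, 4/29) → index 0
j=1: u_1=8/45 ∈ [5/29, 8/29) → index 2
j=2: u_2=13/45 ∈ [8/29, 14/29) → index 3
j=3: u_3=2/5 ∈ [8/29, 14/29) → index 3
j=4: u_4=23/45 ∈ [14/29, 17/29) → index 4
j=5: u_5=28/45 ∈ [17/29, 25/29) → index 5
j=6: u_6=11/15 ∈ [17/29, 25/29) → index 5
j=7: u_7=38/45 ∈ [17/29, 25/29) → index 5
j=8: u_8=43/45 ∈ [26/29, 1) → index 7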